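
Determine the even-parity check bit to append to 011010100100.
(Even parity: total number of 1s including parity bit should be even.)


Number of 1s in data: 5
Parity bit: 1

1


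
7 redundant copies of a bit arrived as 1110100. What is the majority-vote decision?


Ones: 4 out of 7
Threshold: 4

1 (4/7 voted 1)


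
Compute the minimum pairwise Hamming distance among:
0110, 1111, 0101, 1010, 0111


Comparing all pairs, minimum distance: 1
Can detect 0 errors, correct 0 errors

1


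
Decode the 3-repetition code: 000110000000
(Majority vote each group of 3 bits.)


Groups: 000, 110, 000, 000
Majority votes: 0100

0100


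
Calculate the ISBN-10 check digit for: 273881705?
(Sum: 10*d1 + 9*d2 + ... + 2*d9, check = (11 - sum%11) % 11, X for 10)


Weighted sum: 254
254 mod 11 = 1

Check digit: X


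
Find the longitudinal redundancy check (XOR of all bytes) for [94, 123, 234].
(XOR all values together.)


XOR chain: 94 ^ 123 ^ 234 = 207

207


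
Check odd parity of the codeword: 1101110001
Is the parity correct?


Number of 1s: 6

No, parity error (6 ones)


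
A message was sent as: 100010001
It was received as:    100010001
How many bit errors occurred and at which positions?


XOR: 000000000

0 errors (received matches sent)


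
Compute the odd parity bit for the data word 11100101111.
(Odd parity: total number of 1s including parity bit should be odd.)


Number of 1s in data: 8
Parity bit: 1

1


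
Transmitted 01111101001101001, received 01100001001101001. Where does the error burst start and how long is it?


XOR: 00011100000000000

Burst at position 3, length 3


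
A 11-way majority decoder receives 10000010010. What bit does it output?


Ones: 3 out of 11
Threshold: 6

0 (3/11 voted 1)


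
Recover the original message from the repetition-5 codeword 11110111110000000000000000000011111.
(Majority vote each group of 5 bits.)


Groups: 11110, 11111, 00000, 00000, 00000, 00000, 11111
Majority votes: 1100001

1100001


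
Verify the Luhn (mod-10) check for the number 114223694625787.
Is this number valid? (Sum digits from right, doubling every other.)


Luhn sum = 65
65 mod 10 = 5

Invalid (Luhn sum mod 10 = 5)


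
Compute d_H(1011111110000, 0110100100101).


XOR: 1101011010101
Count of 1s: 8

8


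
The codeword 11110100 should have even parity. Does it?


Number of 1s: 5

No, parity error (5 ones)


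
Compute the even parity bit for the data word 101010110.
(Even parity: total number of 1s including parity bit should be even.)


Number of 1s in data: 5
Parity bit: 1

1


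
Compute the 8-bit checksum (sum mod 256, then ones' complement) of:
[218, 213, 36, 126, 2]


Sum = 595 mod 256 = 83
Complement = 172

172


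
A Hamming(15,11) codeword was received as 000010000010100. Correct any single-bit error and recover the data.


Syndrome = 3: error at position 3

Data: 11000010100 (corrected bit 3)


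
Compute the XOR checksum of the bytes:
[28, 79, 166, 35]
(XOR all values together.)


XOR chain: 28 ^ 79 ^ 166 ^ 35 = 214

214


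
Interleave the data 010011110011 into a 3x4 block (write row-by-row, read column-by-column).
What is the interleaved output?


Matrix:
  0100
  1111
  0011
Read columns: 010110011011

010110011011


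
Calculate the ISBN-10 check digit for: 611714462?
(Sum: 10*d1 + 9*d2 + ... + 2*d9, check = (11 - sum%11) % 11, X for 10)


Weighted sum: 190
190 mod 11 = 3

Check digit: 8


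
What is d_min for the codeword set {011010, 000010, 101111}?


Comparing all pairs, minimum distance: 2
Can detect 1 errors, correct 0 errors

2


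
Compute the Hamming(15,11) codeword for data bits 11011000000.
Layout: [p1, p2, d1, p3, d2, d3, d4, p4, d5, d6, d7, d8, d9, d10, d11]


Parity bits: p1=0, p2=0, p3=0, p4=1

001010111000000


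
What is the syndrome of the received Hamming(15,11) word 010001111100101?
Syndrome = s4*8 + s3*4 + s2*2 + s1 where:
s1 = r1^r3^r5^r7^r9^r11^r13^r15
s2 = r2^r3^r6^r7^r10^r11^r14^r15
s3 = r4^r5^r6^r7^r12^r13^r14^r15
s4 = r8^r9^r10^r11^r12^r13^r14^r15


s1=0, s2=1, s3=0, s4=1

Syndrome = 10 (error at position 10)


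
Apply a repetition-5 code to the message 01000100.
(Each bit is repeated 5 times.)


Each bit -> 5 copies

0000011111000000000000000111110000000000


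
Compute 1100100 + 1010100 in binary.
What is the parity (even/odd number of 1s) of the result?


1100100 = 100
1010100 = 84
Sum = 184 = 10111000
1s count = 4

even parity (4 ones in 10111000)


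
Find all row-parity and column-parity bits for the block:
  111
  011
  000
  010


Row parities: 1001
Column parities: 110

Row P: 1001, Col P: 110, Corner: 0


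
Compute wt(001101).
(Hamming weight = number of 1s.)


Counting 1s in 001101

3


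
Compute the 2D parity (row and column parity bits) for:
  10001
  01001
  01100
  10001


Row parities: 0000
Column parities: 00101

Row P: 0000, Col P: 00101, Corner: 0


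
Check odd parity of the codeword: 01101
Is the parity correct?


Number of 1s: 3

Yes, parity is correct (3 ones)


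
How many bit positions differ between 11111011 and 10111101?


XOR: 01000110
Count of 1s: 3

3


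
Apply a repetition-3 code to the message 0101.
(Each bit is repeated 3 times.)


Each bit -> 3 copies

000111000111


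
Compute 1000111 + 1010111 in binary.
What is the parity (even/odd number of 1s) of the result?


1000111 = 71
1010111 = 87
Sum = 158 = 10011110
1s count = 5

odd parity (5 ones in 10011110)


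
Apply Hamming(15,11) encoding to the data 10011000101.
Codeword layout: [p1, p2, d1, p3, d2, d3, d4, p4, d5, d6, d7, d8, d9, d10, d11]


Parity bits: p1=1, p2=1, p3=1, p4=1

111100111000101


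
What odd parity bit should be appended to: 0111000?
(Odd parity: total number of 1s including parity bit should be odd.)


Number of 1s in data: 3
Parity bit: 0

0


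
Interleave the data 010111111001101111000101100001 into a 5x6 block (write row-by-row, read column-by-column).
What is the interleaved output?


Matrix:
  010111
  111001
  101111
  000101
  100001
Read columns: 011011100001100101101010011111

011011100001100101101010011111


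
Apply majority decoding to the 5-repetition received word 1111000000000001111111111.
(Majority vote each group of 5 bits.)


Groups: 11110, 00000, 00000, 11111, 11111
Majority votes: 10011

10011


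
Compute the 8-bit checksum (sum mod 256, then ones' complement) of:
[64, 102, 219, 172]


Sum = 557 mod 256 = 45
Complement = 210

210


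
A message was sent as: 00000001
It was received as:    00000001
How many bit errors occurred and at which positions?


XOR: 00000000

0 errors (received matches sent)


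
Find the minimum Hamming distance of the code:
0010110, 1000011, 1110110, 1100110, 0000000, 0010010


Comparing all pairs, minimum distance: 1
Can detect 0 errors, correct 0 errors

1


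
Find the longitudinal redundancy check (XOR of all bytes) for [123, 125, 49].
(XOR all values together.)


XOR chain: 123 ^ 125 ^ 49 = 55

55


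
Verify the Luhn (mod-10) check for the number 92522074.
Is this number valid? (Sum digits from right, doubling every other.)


Luhn sum = 27
27 mod 10 = 7

Invalid (Luhn sum mod 10 = 7)


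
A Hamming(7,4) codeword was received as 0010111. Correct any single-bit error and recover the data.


Syndrome = 7: error at position 7

Data: 1110 (corrected bit 7)


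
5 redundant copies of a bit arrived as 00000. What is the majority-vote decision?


Ones: 0 out of 5
Threshold: 3

0 (0/5 voted 1)


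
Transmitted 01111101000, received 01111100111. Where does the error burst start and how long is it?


XOR: 00000001111

Burst at position 7, length 4


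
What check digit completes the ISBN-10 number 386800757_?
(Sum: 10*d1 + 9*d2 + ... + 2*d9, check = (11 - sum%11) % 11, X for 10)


Weighted sum: 263
263 mod 11 = 10

Check digit: 1


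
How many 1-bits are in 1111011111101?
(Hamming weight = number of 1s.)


Counting 1s in 1111011111101

11


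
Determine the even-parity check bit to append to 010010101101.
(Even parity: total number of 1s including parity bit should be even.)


Number of 1s in data: 6
Parity bit: 0

0


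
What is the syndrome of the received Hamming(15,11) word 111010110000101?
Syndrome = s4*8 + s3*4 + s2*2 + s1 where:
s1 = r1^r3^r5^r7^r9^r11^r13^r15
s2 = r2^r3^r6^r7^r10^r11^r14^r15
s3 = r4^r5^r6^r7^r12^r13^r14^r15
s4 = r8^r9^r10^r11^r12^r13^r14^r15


s1=0, s2=0, s3=0, s4=1

Syndrome = 8 (error at position 8)


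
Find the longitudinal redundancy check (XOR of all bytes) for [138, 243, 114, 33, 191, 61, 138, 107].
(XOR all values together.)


XOR chain: 138 ^ 243 ^ 114 ^ 33 ^ 191 ^ 61 ^ 138 ^ 107 = 73

73


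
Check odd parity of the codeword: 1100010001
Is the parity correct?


Number of 1s: 4

No, parity error (4 ones)


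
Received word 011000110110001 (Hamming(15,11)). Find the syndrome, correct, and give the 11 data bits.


Syndrome = 0: no error detected

Data: 10010110001 (no errors)


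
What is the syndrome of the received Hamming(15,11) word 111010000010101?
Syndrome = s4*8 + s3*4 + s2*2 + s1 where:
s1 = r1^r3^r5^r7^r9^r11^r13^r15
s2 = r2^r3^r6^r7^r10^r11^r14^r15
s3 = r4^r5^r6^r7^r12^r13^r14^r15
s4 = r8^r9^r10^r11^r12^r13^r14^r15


s1=0, s2=0, s3=1, s4=1

Syndrome = 12 (error at position 12)


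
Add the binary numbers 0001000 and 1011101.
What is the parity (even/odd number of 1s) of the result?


0001000 = 8
1011101 = 93
Sum = 101 = 1100101
1s count = 4

even parity (4 ones in 1100101)


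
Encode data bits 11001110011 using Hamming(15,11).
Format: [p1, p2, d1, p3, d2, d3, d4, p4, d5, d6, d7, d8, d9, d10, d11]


Parity bits: p1=1, p2=1, p3=1, p4=1

111110011110011


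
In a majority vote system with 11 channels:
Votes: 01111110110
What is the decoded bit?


Ones: 8 out of 11
Threshold: 6

1 (8/11 voted 1)


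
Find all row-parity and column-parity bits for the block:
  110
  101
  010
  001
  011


Row parities: 00110
Column parities: 011

Row P: 00110, Col P: 011, Corner: 0


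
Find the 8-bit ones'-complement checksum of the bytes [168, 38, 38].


Sum = 244 mod 256 = 244
Complement = 11

11


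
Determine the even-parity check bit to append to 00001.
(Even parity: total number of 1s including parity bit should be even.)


Number of 1s in data: 1
Parity bit: 1

1


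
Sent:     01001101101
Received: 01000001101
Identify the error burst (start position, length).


XOR: 00001100000

Burst at position 4, length 2


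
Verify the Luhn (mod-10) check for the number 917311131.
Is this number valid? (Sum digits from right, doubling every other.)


Luhn sum = 35
35 mod 10 = 5

Invalid (Luhn sum mod 10 = 5)


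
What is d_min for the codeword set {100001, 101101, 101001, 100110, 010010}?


Comparing all pairs, minimum distance: 1
Can detect 0 errors, correct 0 errors

1


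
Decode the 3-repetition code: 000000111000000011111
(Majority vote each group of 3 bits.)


Groups: 000, 000, 111, 000, 000, 011, 111
Majority votes: 0010011

0010011


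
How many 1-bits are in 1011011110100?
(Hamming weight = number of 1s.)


Counting 1s in 1011011110100

8


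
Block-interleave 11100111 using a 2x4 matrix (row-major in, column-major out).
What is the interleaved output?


Matrix:
  1110
  0111
Read columns: 10111101

10111101


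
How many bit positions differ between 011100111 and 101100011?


XOR: 110000100
Count of 1s: 3

3


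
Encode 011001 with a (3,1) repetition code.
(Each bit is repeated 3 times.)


Each bit -> 3 copies

000111111000000111


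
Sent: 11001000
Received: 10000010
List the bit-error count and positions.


XOR: 01001010

3 error(s) at position(s): 1, 4, 6


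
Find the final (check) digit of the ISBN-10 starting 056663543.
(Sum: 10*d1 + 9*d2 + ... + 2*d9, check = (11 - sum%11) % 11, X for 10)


Weighted sum: 224
224 mod 11 = 4

Check digit: 7


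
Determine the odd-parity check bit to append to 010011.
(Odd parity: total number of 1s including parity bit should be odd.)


Number of 1s in data: 3
Parity bit: 0

0


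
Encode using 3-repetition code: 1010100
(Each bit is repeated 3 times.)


Each bit -> 3 copies

111000111000111000000


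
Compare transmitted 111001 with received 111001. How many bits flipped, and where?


XOR: 000000

0 errors (received matches sent)


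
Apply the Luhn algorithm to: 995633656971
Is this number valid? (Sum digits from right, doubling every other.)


Luhn sum = 60
60 mod 10 = 0

Valid (Luhn sum mod 10 = 0)


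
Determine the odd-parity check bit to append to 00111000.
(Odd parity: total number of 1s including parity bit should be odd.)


Number of 1s in data: 3
Parity bit: 0

0


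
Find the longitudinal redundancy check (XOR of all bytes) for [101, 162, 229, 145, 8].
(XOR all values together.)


XOR chain: 101 ^ 162 ^ 229 ^ 145 ^ 8 = 187

187


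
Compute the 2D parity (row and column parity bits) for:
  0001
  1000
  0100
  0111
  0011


Row parities: 11110
Column parities: 1001

Row P: 11110, Col P: 1001, Corner: 0


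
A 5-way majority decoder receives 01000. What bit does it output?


Ones: 1 out of 5
Threshold: 3

0 (1/5 voted 1)


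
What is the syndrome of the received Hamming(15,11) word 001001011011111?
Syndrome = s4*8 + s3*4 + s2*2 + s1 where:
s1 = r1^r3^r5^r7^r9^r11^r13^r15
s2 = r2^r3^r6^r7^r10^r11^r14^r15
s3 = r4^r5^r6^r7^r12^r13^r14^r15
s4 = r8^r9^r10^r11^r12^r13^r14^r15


s1=1, s2=1, s3=1, s4=1

Syndrome = 15 (error at position 15)


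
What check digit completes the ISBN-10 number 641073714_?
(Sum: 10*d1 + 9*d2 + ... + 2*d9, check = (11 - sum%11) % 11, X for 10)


Weighted sum: 200
200 mod 11 = 2

Check digit: 9


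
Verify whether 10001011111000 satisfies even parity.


Number of 1s: 7

No, parity error (7 ones)


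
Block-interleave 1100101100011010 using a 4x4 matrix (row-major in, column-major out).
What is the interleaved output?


Matrix:
  1100
  1011
  0001
  1010
Read columns: 1101100001010110

1101100001010110


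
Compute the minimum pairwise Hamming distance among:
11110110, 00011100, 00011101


Comparing all pairs, minimum distance: 1
Can detect 0 errors, correct 0 errors

1


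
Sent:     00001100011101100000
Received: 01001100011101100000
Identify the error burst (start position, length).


XOR: 01000000000000000000

Burst at position 1, length 1


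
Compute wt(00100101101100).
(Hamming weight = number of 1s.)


Counting 1s in 00100101101100

6


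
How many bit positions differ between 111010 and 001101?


XOR: 110111
Count of 1s: 5

5


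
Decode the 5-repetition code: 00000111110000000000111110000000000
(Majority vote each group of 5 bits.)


Groups: 00000, 11111, 00000, 00000, 11111, 00000, 00000
Majority votes: 0100100

0100100


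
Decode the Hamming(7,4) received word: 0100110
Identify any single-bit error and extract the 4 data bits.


Syndrome = 1: error at position 1

Data: 0110 (corrected bit 1)


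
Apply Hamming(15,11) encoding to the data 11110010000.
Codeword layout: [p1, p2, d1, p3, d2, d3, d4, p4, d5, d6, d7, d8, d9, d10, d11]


Parity bits: p1=0, p2=0, p3=1, p4=1

001111110010000


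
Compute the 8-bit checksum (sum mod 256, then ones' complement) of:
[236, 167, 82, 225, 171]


Sum = 881 mod 256 = 113
Complement = 142

142


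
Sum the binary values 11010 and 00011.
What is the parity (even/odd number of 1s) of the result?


11010 = 26
00011 = 3
Sum = 29 = 11101
1s count = 4

even parity (4 ones in 11101)


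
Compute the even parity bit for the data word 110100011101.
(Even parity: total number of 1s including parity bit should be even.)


Number of 1s in data: 7
Parity bit: 1

1


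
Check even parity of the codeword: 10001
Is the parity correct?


Number of 1s: 2

Yes, parity is correct (2 ones)


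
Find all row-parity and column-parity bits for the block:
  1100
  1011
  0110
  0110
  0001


Row parities: 01001
Column parities: 0110

Row P: 01001, Col P: 0110, Corner: 0


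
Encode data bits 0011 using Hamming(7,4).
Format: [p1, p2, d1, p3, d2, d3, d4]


Parity bits: p1=1, p2=0, p3=0

1000011


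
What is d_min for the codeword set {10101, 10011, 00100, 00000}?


Comparing all pairs, minimum distance: 1
Can detect 0 errors, correct 0 errors

1


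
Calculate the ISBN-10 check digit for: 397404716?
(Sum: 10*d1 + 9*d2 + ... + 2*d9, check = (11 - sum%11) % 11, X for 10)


Weighted sum: 258
258 mod 11 = 5

Check digit: 6


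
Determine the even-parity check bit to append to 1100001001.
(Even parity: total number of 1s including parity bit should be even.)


Number of 1s in data: 4
Parity bit: 0

0


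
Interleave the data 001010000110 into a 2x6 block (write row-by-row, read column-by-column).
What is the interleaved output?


Matrix:
  001010
  000110
Read columns: 000010011100

000010011100


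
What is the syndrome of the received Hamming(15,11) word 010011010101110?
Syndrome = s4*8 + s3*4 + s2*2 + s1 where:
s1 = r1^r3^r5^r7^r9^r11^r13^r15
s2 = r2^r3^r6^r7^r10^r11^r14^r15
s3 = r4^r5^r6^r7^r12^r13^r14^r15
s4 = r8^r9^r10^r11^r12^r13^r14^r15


s1=0, s2=0, s3=1, s4=1

Syndrome = 12 (error at position 12)


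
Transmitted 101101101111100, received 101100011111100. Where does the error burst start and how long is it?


XOR: 000001110000000

Burst at position 5, length 3


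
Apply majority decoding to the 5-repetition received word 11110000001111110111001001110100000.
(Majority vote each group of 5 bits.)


Groups: 11110, 00000, 11111, 10111, 00100, 11101, 00000
Majority votes: 1011010

1011010


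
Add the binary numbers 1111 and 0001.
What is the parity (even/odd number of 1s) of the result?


1111 = 15
0001 = 1
Sum = 16 = 10000
1s count = 1

odd parity (1 ones in 10000)


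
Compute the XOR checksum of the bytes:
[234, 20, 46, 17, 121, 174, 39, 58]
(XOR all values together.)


XOR chain: 234 ^ 20 ^ 46 ^ 17 ^ 121 ^ 174 ^ 39 ^ 58 = 11

11


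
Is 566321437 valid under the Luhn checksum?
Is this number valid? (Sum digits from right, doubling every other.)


Luhn sum = 41
41 mod 10 = 1

Invalid (Luhn sum mod 10 = 1)


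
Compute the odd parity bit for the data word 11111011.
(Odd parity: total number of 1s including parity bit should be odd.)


Number of 1s in data: 7
Parity bit: 0

0


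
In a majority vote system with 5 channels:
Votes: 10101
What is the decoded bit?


Ones: 3 out of 5
Threshold: 3

1 (3/5 voted 1)


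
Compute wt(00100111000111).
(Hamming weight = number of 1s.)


Counting 1s in 00100111000111

7


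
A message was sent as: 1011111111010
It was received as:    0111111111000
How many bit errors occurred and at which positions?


XOR: 1100000000010

3 error(s) at position(s): 0, 1, 11


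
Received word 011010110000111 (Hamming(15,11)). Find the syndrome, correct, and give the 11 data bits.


Syndrome = 7: error at position 7

Data: 11000000111 (corrected bit 7)


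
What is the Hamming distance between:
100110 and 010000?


XOR: 110110
Count of 1s: 4

4


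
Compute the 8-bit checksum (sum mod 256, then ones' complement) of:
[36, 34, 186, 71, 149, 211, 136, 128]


Sum = 951 mod 256 = 183
Complement = 72

72


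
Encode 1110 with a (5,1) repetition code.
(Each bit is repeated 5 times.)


Each bit -> 5 copies

11111111111111100000


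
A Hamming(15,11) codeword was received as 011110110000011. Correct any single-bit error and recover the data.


Syndrome = 14: error at position 14

Data: 11010000001 (corrected bit 14)


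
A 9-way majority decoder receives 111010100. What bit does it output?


Ones: 5 out of 9
Threshold: 5

1 (5/9 voted 1)


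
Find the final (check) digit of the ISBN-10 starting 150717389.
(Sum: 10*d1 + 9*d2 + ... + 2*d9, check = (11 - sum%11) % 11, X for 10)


Weighted sum: 199
199 mod 11 = 1

Check digit: X


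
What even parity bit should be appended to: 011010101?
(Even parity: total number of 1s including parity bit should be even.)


Number of 1s in data: 5
Parity bit: 1

1


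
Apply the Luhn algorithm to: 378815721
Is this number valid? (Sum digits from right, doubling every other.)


Luhn sum = 37
37 mod 10 = 7

Invalid (Luhn sum mod 10 = 7)


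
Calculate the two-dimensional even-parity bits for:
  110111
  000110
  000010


Row parities: 101
Column parities: 110011

Row P: 101, Col P: 110011, Corner: 0


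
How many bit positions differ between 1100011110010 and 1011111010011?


XOR: 0111100100001
Count of 1s: 6

6


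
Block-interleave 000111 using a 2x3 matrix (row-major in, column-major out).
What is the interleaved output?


Matrix:
  000
  111
Read columns: 010101

010101


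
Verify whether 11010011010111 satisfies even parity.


Number of 1s: 9

No, parity error (9 ones)


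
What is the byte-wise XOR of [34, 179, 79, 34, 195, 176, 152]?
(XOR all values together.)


XOR chain: 34 ^ 179 ^ 79 ^ 34 ^ 195 ^ 176 ^ 152 = 23

23


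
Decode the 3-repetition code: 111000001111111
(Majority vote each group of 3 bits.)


Groups: 111, 000, 001, 111, 111
Majority votes: 10011

10011


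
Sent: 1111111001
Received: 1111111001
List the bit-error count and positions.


XOR: 0000000000

0 errors (received matches sent)


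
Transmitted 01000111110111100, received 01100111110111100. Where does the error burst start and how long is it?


XOR: 00100000000000000

Burst at position 2, length 1


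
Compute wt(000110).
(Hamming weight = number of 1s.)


Counting 1s in 000110

2


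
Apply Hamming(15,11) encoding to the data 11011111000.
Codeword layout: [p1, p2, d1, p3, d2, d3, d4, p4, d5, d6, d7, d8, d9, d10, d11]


Parity bits: p1=1, p2=0, p3=1, p4=0

101110101111000


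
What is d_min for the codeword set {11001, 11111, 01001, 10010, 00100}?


Comparing all pairs, minimum distance: 1
Can detect 0 errors, correct 0 errors

1


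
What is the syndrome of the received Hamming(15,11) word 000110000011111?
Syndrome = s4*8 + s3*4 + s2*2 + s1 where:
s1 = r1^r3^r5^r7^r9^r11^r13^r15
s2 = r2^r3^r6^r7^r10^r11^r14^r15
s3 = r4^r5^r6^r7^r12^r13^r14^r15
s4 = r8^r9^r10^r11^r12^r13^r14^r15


s1=0, s2=1, s3=0, s4=1

Syndrome = 10 (error at position 10)


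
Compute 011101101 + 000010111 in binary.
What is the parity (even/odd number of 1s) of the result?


011101101 = 237
000010111 = 23
Sum = 260 = 100000100
1s count = 2

even parity (2 ones in 100000100)


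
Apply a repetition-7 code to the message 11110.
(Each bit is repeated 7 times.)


Each bit -> 7 copies

11111111111111111111111111110000000


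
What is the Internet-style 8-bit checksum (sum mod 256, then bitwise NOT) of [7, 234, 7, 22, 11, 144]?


Sum = 425 mod 256 = 169
Complement = 86

86


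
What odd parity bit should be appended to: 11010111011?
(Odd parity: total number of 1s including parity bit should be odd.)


Number of 1s in data: 8
Parity bit: 1

1


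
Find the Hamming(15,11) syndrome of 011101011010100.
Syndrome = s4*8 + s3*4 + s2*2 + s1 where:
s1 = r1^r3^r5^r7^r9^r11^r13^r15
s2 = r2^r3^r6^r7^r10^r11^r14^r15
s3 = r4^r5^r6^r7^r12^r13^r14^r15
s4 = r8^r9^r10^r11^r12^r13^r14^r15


s1=0, s2=0, s3=1, s4=0

Syndrome = 4 (error at position 4)


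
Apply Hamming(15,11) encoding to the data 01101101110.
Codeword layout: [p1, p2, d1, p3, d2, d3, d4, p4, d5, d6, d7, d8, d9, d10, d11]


Parity bits: p1=1, p2=1, p3=1, p4=1

110111011101110


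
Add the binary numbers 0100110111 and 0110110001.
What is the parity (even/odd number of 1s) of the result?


0100110111 = 311
0110110001 = 433
Sum = 744 = 1011101000
1s count = 5

odd parity (5 ones in 1011101000)


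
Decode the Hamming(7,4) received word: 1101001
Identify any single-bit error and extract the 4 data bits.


Syndrome = 0: no error detected

Data: 0001 (no errors)


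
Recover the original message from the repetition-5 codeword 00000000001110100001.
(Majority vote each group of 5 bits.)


Groups: 00000, 00000, 11101, 00001
Majority votes: 0010

0010


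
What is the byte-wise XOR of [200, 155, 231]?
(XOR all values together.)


XOR chain: 200 ^ 155 ^ 231 = 180

180


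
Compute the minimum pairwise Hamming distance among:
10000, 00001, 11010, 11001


Comparing all pairs, minimum distance: 2
Can detect 1 errors, correct 0 errors

2


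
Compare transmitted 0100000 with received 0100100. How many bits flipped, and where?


XOR: 0000100

1 error(s) at position(s): 4


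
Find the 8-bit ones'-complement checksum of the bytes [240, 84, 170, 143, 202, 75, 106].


Sum = 1020 mod 256 = 252
Complement = 3

3


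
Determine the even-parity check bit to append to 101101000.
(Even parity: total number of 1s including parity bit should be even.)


Number of 1s in data: 4
Parity bit: 0

0


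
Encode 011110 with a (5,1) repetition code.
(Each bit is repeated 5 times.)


Each bit -> 5 copies

000001111111111111111111100000


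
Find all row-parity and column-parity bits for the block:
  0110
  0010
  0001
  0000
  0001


Row parities: 01101
Column parities: 0100

Row P: 01101, Col P: 0100, Corner: 1


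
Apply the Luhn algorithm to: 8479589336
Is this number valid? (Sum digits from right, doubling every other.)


Luhn sum = 58
58 mod 10 = 8

Invalid (Luhn sum mod 10 = 8)


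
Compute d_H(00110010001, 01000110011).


XOR: 01110100010
Count of 1s: 5

5


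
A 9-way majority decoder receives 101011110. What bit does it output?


Ones: 6 out of 9
Threshold: 5

1 (6/9 voted 1)


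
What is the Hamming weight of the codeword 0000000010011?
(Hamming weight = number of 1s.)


Counting 1s in 0000000010011

3


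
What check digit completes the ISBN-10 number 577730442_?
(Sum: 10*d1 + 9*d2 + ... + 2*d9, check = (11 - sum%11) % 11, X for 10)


Weighted sum: 268
268 mod 11 = 4

Check digit: 7


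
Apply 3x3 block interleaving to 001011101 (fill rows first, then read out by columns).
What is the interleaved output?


Matrix:
  001
  011
  101
Read columns: 001010111

001010111


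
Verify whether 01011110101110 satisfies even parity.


Number of 1s: 9

No, parity error (9 ones)


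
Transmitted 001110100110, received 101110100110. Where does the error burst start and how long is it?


XOR: 100000000000

Burst at position 0, length 1


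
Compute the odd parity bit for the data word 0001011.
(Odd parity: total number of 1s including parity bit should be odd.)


Number of 1s in data: 3
Parity bit: 0

0


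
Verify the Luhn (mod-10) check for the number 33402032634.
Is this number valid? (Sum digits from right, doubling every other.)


Luhn sum = 38
38 mod 10 = 8

Invalid (Luhn sum mod 10 = 8)


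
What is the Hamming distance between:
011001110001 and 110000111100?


XOR: 101001001101
Count of 1s: 6

6


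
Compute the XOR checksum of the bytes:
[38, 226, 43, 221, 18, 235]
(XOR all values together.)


XOR chain: 38 ^ 226 ^ 43 ^ 221 ^ 18 ^ 235 = 203

203


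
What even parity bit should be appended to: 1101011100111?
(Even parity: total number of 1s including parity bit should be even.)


Number of 1s in data: 9
Parity bit: 1

1


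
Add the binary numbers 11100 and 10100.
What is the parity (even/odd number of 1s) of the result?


11100 = 28
10100 = 20
Sum = 48 = 110000
1s count = 2

even parity (2 ones in 110000)


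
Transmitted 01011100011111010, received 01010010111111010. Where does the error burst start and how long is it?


XOR: 00001110100000000

Burst at position 4, length 5


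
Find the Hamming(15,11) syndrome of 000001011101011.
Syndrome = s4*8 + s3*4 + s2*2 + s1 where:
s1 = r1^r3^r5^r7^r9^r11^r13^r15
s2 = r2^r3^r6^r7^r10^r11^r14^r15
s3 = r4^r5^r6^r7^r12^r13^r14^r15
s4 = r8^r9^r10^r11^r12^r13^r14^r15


s1=0, s2=0, s3=0, s4=0

Syndrome = 0 (no error)


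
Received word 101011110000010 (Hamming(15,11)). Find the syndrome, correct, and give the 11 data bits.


Syndrome = 0: no error detected

Data: 11110000010 (no errors)


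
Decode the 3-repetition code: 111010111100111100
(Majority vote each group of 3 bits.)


Groups: 111, 010, 111, 100, 111, 100
Majority votes: 101010

101010


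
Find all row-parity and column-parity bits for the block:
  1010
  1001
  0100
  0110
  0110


Row parities: 00100
Column parities: 0111

Row P: 00100, Col P: 0111, Corner: 1


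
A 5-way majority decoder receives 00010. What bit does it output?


Ones: 1 out of 5
Threshold: 3

0 (1/5 voted 1)


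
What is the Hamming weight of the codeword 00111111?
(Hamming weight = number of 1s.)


Counting 1s in 00111111

6


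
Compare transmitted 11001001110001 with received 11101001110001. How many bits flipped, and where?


XOR: 00100000000000

1 error(s) at position(s): 2


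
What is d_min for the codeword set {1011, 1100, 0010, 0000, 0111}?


Comparing all pairs, minimum distance: 1
Can detect 0 errors, correct 0 errors

1


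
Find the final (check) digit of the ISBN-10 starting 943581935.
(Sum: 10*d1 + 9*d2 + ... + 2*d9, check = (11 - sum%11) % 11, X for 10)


Weighted sum: 293
293 mod 11 = 7

Check digit: 4


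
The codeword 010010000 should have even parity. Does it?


Number of 1s: 2

Yes, parity is correct (2 ones)


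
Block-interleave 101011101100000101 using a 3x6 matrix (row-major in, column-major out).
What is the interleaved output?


Matrix:
  101011
  101100
  000101
Read columns: 110000110011100101

110000110011100101


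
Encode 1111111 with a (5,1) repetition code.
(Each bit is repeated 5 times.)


Each bit -> 5 copies

11111111111111111111111111111111111


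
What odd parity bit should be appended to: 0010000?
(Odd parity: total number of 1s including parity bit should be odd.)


Number of 1s in data: 1
Parity bit: 0

0


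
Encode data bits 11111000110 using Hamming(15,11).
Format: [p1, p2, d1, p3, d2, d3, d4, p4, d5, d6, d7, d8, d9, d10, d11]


Parity bits: p1=1, p2=0, p3=1, p4=1

101111111000110


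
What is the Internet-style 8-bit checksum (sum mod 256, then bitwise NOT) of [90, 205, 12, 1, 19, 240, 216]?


Sum = 783 mod 256 = 15
Complement = 240

240


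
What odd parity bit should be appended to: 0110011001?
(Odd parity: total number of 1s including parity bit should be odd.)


Number of 1s in data: 5
Parity bit: 0

0


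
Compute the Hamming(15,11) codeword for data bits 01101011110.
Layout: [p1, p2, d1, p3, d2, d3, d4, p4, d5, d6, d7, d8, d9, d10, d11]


Parity bits: p1=0, p2=1, p3=1, p4=1

010111011011110


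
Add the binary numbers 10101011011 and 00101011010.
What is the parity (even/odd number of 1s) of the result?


10101011011 = 1371
00101011010 = 346
Sum = 1717 = 11010110101
1s count = 7

odd parity (7 ones in 11010110101)


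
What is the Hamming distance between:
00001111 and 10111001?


XOR: 10110110
Count of 1s: 5

5


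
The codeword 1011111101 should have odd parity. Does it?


Number of 1s: 8

No, parity error (8 ones)


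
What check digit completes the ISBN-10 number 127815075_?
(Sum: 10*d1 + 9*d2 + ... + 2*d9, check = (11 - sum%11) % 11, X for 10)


Weighted sum: 202
202 mod 11 = 4

Check digit: 7


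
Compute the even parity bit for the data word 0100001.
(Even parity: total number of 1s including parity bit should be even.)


Number of 1s in data: 2
Parity bit: 0

0


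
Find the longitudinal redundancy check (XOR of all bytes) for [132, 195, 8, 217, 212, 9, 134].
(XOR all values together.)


XOR chain: 132 ^ 195 ^ 8 ^ 217 ^ 212 ^ 9 ^ 134 = 205

205


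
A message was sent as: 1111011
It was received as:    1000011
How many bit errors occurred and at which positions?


XOR: 0111000

3 error(s) at position(s): 1, 2, 3


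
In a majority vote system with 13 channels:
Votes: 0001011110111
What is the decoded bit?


Ones: 8 out of 13
Threshold: 7

1 (8/13 voted 1)


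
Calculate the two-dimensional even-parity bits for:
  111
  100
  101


Row parities: 110
Column parities: 110

Row P: 110, Col P: 110, Corner: 0


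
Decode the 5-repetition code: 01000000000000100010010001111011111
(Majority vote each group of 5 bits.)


Groups: 01000, 00000, 00001, 00010, 01000, 11110, 11111
Majority votes: 0000011

0000011


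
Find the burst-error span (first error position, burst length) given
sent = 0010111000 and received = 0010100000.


XOR: 0000011000

Burst at position 5, length 2


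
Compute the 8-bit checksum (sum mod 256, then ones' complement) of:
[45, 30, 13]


Sum = 88 mod 256 = 88
Complement = 167

167


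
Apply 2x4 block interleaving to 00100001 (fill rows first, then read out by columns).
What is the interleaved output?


Matrix:
  0010
  0001
Read columns: 00001001

00001001


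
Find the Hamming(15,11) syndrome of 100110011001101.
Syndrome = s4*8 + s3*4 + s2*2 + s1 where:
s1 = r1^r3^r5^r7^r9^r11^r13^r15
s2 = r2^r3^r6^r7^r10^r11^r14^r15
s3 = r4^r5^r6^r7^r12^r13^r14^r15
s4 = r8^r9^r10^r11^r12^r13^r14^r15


s1=1, s2=1, s3=1, s4=1

Syndrome = 15 (error at position 15)


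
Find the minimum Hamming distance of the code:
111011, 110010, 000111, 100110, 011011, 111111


Comparing all pairs, minimum distance: 1
Can detect 0 errors, correct 0 errors

1


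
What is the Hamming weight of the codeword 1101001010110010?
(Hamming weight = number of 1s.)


Counting 1s in 1101001010110010

8


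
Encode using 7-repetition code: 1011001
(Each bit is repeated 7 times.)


Each bit -> 7 copies

1111111000000011111111111111000000000000001111111


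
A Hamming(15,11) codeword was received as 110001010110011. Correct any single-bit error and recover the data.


Syndrome = 13: error at position 13

Data: 00100110111 (corrected bit 13)


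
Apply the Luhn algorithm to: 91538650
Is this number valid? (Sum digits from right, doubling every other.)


Luhn sum = 28
28 mod 10 = 8

Invalid (Luhn sum mod 10 = 8)


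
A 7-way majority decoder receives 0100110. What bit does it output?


Ones: 3 out of 7
Threshold: 4

0 (3/7 voted 1)


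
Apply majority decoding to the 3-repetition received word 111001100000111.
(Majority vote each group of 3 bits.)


Groups: 111, 001, 100, 000, 111
Majority votes: 10001

10001


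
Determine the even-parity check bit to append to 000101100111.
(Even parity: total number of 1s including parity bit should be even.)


Number of 1s in data: 6
Parity bit: 0

0


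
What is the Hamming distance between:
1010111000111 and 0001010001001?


XOR: 1011101001110
Count of 1s: 8

8


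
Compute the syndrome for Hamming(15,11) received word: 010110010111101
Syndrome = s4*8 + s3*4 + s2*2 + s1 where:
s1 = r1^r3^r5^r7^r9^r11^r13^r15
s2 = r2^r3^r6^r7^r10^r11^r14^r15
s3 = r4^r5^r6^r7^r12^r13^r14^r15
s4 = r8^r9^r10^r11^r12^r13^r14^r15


s1=0, s2=0, s3=1, s4=0

Syndrome = 4 (error at position 4)


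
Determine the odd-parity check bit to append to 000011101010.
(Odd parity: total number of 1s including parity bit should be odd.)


Number of 1s in data: 5
Parity bit: 0

0


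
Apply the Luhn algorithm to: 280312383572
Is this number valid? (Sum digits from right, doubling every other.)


Luhn sum = 51
51 mod 10 = 1

Invalid (Luhn sum mod 10 = 1)


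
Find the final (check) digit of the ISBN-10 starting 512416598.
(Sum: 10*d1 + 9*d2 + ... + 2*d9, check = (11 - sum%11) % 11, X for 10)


Weighted sum: 202
202 mod 11 = 4

Check digit: 7


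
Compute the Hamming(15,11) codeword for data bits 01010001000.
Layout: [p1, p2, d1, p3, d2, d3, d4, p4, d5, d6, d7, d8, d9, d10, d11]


Parity bits: p1=0, p2=1, p3=1, p4=1

010110110001000


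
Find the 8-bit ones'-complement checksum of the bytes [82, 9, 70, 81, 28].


Sum = 270 mod 256 = 14
Complement = 241

241


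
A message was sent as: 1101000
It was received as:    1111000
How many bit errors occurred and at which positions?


XOR: 0010000

1 error(s) at position(s): 2


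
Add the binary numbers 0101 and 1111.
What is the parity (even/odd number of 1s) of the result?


0101 = 5
1111 = 15
Sum = 20 = 10100
1s count = 2

even parity (2 ones in 10100)


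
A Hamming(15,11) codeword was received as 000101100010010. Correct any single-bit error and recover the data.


Syndrome = 0: no error detected

Data: 00110010010 (no errors)


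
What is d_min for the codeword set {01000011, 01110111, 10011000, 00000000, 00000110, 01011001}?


Comparing all pairs, minimum distance: 2
Can detect 1 errors, correct 0 errors

2


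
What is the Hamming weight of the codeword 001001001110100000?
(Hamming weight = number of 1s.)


Counting 1s in 001001001110100000

6


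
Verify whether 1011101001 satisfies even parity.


Number of 1s: 6

Yes, parity is correct (6 ones)


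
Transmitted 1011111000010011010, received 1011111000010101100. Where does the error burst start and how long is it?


XOR: 0000000000000110110

Burst at position 13, length 5


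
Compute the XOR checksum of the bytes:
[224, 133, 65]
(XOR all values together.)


XOR chain: 224 ^ 133 ^ 65 = 36

36


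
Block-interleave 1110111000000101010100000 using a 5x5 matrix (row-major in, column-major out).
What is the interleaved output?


Matrix:
  11101
  11000
  00010
  10101
  00000
Read columns: 1101011000100100010010010

1101011000100100010010010


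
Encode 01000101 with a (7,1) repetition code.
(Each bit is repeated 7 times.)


Each bit -> 7 copies

00000001111111000000000000000000000111111100000001111111


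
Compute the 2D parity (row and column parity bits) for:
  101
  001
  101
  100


Row parities: 0101
Column parities: 101

Row P: 0101, Col P: 101, Corner: 0


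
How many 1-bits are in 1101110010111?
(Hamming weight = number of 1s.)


Counting 1s in 1101110010111

9


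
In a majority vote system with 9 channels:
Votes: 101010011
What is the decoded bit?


Ones: 5 out of 9
Threshold: 5

1 (5/9 voted 1)


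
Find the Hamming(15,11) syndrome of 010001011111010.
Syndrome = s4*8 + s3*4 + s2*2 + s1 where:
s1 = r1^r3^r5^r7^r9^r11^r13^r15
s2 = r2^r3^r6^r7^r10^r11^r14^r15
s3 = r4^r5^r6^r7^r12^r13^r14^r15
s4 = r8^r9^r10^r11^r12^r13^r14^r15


s1=0, s2=1, s3=1, s4=0

Syndrome = 6 (error at position 6)


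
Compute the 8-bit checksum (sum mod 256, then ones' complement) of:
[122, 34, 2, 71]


Sum = 229 mod 256 = 229
Complement = 26

26


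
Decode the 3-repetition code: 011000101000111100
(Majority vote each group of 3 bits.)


Groups: 011, 000, 101, 000, 111, 100
Majority votes: 101010

101010


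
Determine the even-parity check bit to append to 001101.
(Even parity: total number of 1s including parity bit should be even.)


Number of 1s in data: 3
Parity bit: 1

1


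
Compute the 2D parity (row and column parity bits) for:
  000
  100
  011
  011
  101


Row parities: 01000
Column parities: 001

Row P: 01000, Col P: 001, Corner: 1


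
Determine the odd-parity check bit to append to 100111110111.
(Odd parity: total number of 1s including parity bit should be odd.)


Number of 1s in data: 9
Parity bit: 0

0


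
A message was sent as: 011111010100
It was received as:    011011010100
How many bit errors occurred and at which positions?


XOR: 000100000000

1 error(s) at position(s): 3
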